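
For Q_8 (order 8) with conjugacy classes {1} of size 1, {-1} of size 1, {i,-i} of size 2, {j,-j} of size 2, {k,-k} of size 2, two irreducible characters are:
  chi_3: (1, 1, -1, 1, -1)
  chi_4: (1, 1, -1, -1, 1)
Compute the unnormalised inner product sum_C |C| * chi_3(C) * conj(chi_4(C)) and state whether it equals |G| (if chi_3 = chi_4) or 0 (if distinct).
Sum = 0; so <chi_3, chi_4> = 0 (distinct irreducibles are orthogonal).

Derivation: Compute term by term over conjugacy classes (|C| * chi_3(C) * conj(chi_4(C))):
  1*(1)*conj(1) + 1*(1)*conj(1) + 2*(-1)*conj(-1) + 2*(1)*conj(-1) + 2*(-1)*conj(1)
  = (1) + (1) + (2) + (-2) + (-2)
  = 0.
Dividing by |G| = 8 gives 0/8 = 0, matching the row-orthogonality relation <chi_3, chi_4> = [chi_3 = chi_4].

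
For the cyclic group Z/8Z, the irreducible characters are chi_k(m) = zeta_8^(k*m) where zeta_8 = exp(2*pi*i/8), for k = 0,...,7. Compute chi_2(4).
chi_2(4) = zeta_8^8 = 1

Details: chi_2(4) = zeta_8^(2*4) = zeta_8^8. Since zeta_8^8 = 1, this equals zeta_8^0 = exp(2*pi*i*0/8) = 1.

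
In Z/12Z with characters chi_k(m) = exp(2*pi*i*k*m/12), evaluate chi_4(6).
chi_4(6) = zeta_12^24 = 1

Why: chi_4(6) = zeta_12^(4*6) = zeta_12^24. Since zeta_12^12 = 1, this equals zeta_12^0 = exp(2*pi*i*0/12) = 1.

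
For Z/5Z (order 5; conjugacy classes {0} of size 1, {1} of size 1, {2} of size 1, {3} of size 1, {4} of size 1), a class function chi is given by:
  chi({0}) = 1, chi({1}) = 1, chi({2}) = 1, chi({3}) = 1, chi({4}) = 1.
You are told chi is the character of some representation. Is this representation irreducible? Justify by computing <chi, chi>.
Irreducible: <chi, chi> = 1.

Justification: <chi, chi> = (1/|G|) sum_C |C| * |chi(C)|^2 = (1/5)[1*|1|^2 + 1*|1|^2 + 1*|1|^2 + 1*|1|^2 + 1*|1|^2]
  = (1/5)[(1) + (1) + (1) + (1) + (1)] = 5/5 = 1.
(Exp terms are combined using exp(i*s)*conj(exp(i*t)) = exp(i*(s-t)), and sums of them are collapsed using the identity that for every m > 1 the m distinct m-th roots of unity sum to 0, e.g. 1 + exp(2*I*pi/3) + exp(-2*I*pi/3) = 0.)
A character is irreducible iff <chi, chi> = 1, so this representation is irreducible.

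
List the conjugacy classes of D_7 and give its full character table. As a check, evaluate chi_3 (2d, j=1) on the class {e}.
Conjugacy classes: {e} of size 1, {r^1, r^6} of size 2, {r^2, r^5} of size 2, {r^3, r^4} of size 2, {s, sr, ..., sr^6} of size 7.
Character table:
  irrep \ class              {e} (size 1)  {r^1, r^6} (size 2)  {r^2, r^5} (size 2)  {r^3, r^4} (size 2)  {s, sr, ..., sr^6} (size 7)
  chi_1 (triv)               1             1                    1                    1                    1                          
  chi_2 (sign: r->1, s->-1)  1             1                    1                    1                    -1                         
  chi_3 (2d, j=1)            2             2*cos(2*pi/7)        -2*cos(3*pi/7)       -2*cos(pi/7)         0                          
  chi_4 (2d, j=2)            2             -2*cos(3*pi/7)       -2*cos(pi/7)         2*cos(2*pi/7)        0                          
  chi_5 (2d, j=3)            2             -2*cos(pi/7)         2*cos(2*pi/7)        -2*cos(3*pi/7)       0                          

Spot check: chi_3 (2d, j=1) on {e} = 2.

Proof sketch: D_7 has order 2*7 = 14 with 5 conjugacy classes, hence 5 irreducibles. Sum of squared dims 1 + 1 + 4 + 4 + 4 = 14 = |G|. Linear characters come from the abelianisation; the 2-dimensional irreps have character r^k -> 2*cos(2*pi*j*k/7), reflections -> 0.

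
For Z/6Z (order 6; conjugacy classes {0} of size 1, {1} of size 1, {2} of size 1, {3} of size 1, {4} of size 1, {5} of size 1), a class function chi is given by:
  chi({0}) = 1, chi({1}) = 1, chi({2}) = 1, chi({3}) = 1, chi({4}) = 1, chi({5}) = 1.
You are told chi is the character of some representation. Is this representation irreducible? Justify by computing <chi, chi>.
Irreducible: <chi, chi> = 1.

Derivation: <chi, chi> = (1/|G|) sum_C |C| * |chi(C)|^2 = (1/6)[1*|1|^2 + 1*|1|^2 + 1*|1|^2 + 1*|1|^2 + 1*|1|^2 + 1*|1|^2]
  = (1/6)[(1) + (1) + (1) + (1) + (1) + (1)] = 6/6 = 1.
(Exp terms are combined using exp(i*s)*conj(exp(i*t)) = exp(i*(s-t)), and sums of them are collapsed using the identity that for every m > 1 the m distinct m-th roots of unity sum to 0, e.g. 1 + exp(2*I*pi/3) + exp(-2*I*pi/3) = 0.)
A character is irreducible iff <chi, chi> = 1, so this representation is irreducible.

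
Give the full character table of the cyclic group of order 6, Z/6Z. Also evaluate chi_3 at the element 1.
Character table of Z/6Z (irreps indexed chi_0,...,chi_5 with chi_k(m) = zeta_6^(k*m), zeta_6 = exp(2*pi*i/6)):
  irrep \ class  {0} (size 1)  {1} (size 1)    {2} (size 1)    {3} (size 1)  {4} (size 1)    {5} (size 1)  
  chi_0          1             1               1               1             1               1             
  chi_1          1             exp(I*pi/3)     exp(2*I*pi/3)   -1            exp(-2*I*pi/3)  exp(-I*pi/3)  
  chi_2          1             exp(2*I*pi/3)   exp(-2*I*pi/3)  1             exp(2*I*pi/3)   exp(-2*I*pi/3)
  chi_3          1             -1              1               -1            1               -1            
  chi_4          1             exp(-2*I*pi/3)  exp(2*I*pi/3)   1             exp(-2*I*pi/3)  exp(2*I*pi/3) 
  chi_5          1             exp(-I*pi/3)    exp(-2*I*pi/3)  -1            exp(2*I*pi/3)   exp(I*pi/3)   

Spot check: chi_3(1) = zeta_6^(3*1) = zeta_6^3 = -1.

Details: Z/6Z is abelian, so all 6 irreducible complex representations are 1-dimensional. They are given by chi_k(m) = zeta_6^(k*m) for k = 0,...,5. Row orthogonality: sum_m chi_k(m) conj(chi_l(m)) = 6 * [k = l].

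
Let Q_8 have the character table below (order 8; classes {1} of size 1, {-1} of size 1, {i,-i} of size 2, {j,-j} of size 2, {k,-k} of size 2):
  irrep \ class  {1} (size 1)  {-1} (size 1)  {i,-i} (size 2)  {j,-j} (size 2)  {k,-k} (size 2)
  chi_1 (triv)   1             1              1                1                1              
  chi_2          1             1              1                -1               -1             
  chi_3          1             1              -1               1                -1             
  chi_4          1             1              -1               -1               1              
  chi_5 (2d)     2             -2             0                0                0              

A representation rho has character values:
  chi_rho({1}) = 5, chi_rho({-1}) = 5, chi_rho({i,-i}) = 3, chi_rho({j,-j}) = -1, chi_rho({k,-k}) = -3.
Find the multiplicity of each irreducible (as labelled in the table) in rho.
Multiplicities: chi_1: 1, chi_2: 3, chi_3: 1, chi_4: 0, chi_5: 0.

Proof sketch: Use <chi_rho, chi> = (1/|G|) sum_C |C| * chi_rho(C) * conj(chi(C)) with |G| = 8 for each irreducible chi in the table:
  <chi_rho, chi_1> = (1/8)[1*(5)*conj(1) + 1*(5)*conj(1) + 2*(3)*conj(1) + 2*(-1)*conj(1) + 2*(-3)*conj(1)]
      = (1/8)[(5) + (5) + (6) + (-2) + (-6)] = 8/8 = 1
  <chi_rho, chi_2> = (1/8)[1*(5)*conj(1) + 1*(5)*conj(1) + 2*(3)*conj(1) + 2*(-1)*conj(-1) + 2*(-3)*conj(-1)]
      = (1/8)[(5) + (5) + (6) + (2) + (6)] = 24/8 = 3
  <chi_rho, chi_3> = (1/8)[1*(5)*conj(1) + 1*(5)*conj(1) + 2*(3)*conj(-1) + 2*(-1)*conj(1) + 2*(-3)*conj(-1)]
      = (1/8)[(5) + (5) + (-6) + (-2) + (6)] = 8/8 = 1
  <chi_rho, chi_4> = (1/8)[1*(5)*conj(1) + 1*(5)*conj(1) + 2*(3)*conj(-1) + 2*(-1)*conj(-1) + 2*(-3)*conj(1)]
      = (1/8)[(5) + (5) + (-6) + (2) + (-6)] = 0/8 = 0
  <chi_rho, chi_5> = (1/8)[1*(5)*conj(2) + 1*(5)*conj(-2) + 2*(3)*conj(0) + 2*(-1)*conj(0) + 2*(-3)*conj(0)]
      = (1/8)[(10) + (-10) + (0) + (0) + (0)] = 0/8 = 0
Dimension check: dim(rho) = sum (mult * dim) = 1*1 + 3*1 + 1*1 + 0*1 + 0*2 = 5 = chi_rho(e) = 5.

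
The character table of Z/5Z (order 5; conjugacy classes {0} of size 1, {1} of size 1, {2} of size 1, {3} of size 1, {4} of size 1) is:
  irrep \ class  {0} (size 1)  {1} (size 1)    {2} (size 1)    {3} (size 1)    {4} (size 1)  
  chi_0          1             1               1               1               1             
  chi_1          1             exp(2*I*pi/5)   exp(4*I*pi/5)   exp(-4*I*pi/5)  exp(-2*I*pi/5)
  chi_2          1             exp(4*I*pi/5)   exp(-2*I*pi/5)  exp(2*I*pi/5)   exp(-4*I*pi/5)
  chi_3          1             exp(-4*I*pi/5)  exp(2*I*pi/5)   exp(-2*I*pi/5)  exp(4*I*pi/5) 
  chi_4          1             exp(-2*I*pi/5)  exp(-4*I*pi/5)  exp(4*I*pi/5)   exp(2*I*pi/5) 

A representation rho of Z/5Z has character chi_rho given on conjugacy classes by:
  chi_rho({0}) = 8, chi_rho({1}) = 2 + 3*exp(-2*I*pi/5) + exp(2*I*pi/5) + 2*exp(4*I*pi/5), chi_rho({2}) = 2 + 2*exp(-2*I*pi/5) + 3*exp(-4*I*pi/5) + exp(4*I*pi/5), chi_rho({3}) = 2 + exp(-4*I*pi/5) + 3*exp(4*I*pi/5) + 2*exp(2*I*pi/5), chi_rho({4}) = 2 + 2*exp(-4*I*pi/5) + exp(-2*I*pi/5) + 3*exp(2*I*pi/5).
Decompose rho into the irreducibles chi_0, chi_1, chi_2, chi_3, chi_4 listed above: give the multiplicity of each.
Multiplicities: chi_0: 2, chi_1: 1, chi_2: 2, chi_3: 0, chi_4: 3.

Justification: Use <chi_rho, chi> = (1/|G|) sum_C |C| * chi_rho(C) * conj(chi(C)) with |G| = 5 for each irreducible chi in the table:
  <chi_rho, chi_0> = (1/5)[1*(8)*conj(1) + 1*(2 + 3*exp(-2*I*pi/5) + exp(2*I*pi/5) + 2*exp(4*I*pi/5))*conj(1) + 1*(2 + 2*exp(-2*I*pi/5) + 3*exp(-4*I*pi/5) + exp(4*I*pi/5))*conj(1) + 1*(2 + exp(-4*I*pi/5) + 3*exp(4*I*pi/5) + 2*exp(2*I*pi/5))*conj(1) + 1*(2 + 2*exp(-4*I*pi/5) + exp(-2*I*pi/5) + 3*exp(2*I*pi/5))*conj(1)]
      = (1/5)[(8) + (2 + 3*exp(-2*I*pi/5) + exp(2*I*pi/5) + 2*exp(4*I*pi/5)) + (2 + 2*exp(-2*I*pi/5) + 3*exp(-4*I*pi/5) + exp(4*I*pi/5)) + (2 + exp(-4*I*pi/5) + 3*exp(4*I*pi/5) + 2*exp(2*I*pi/5)) + (2 + 2*exp(-4*I*pi/5) + exp(-2*I*pi/5) + 3*exp(2*I*pi/5))] = 10/5 = 2
  <chi_rho, chi_1> = (1/5)[1*(8)*conj(1) + 1*(2 + 3*exp(-2*I*pi/5) + exp(2*I*pi/5) + 2*exp(4*I*pi/5))*conj(exp(2*I*pi/5)) + 1*(2 + 2*exp(-2*I*pi/5) + 3*exp(-4*I*pi/5) + exp(4*I*pi/5))*conj(exp(4*I*pi/5)) + 1*(2 + exp(-4*I*pi/5) + 3*exp(4*I*pi/5) + 2*exp(2*I*pi/5))*conj(exp(-4*I*pi/5)) + 1*(2 + 2*exp(-4*I*pi/5) + exp(-2*I*pi/5) + 3*exp(2*I*pi/5))*conj(exp(-2*I*pi/5))]
      = (1/5)[(8) + (1 + 2*exp(-2*I*pi/5) + 3*exp(-4*I*pi/5) + 2*exp(2*I*pi/5)) + (1 + 2*exp(-4*I*pi/5) + 2*exp(4*I*pi/5) + 3*exp(2*I*pi/5)) + (1 + 3*exp(-2*I*pi/5) + 2*exp(-4*I*pi/5) + 2*exp(4*I*pi/5)) + (1 + 2*exp(-2*I*pi/5) + 3*exp(4*I*pi/5) + 2*exp(2*I*pi/5))] = 5/5 = 1
  <chi_rho, chi_2> = (1/5)[1*(8)*conj(1) + 1*(2 + 3*exp(-2*I*pi/5) + exp(2*I*pi/5) + 2*exp(4*I*pi/5))*conj(exp(4*I*pi/5)) + 1*(2 + 2*exp(-2*I*pi/5) + 3*exp(-4*I*pi/5) + exp(4*I*pi/5))*conj(exp(-2*I*pi/5)) + 1*(2 + exp(-4*I*pi/5) + 3*exp(4*I*pi/5) + 2*exp(2*I*pi/5))*conj(exp(2*I*pi/5)) + 1*(2 + 2*exp(-4*I*pi/5) + exp(-2*I*pi/5) + 3*exp(2*I*pi/5))*conj(exp(-4*I*pi/5))]
      = (1/5)[(8) + (2 + 2*exp(-4*I*pi/5) + exp(-2*I*pi/5) + 3*exp(4*I*pi/5)) + (2 + 3*exp(-2*I*pi/5) + exp(-4*I*pi/5) + 2*exp(2*I*pi/5)) + (2 + 2*exp(-2*I*pi/5) + exp(4*I*pi/5) + 3*exp(2*I*pi/5)) + (2 + 3*exp(-4*I*pi/5) + exp(2*I*pi/5) + 2*exp(4*I*pi/5))] = 10/5 = 2
  <chi_rho, chi_3> = (1/5)[1*(8)*conj(1) + 1*(2 + 3*exp(-2*I*pi/5) + exp(2*I*pi/5) + 2*exp(4*I*pi/5))*conj(exp(-4*I*pi/5)) + 1*(2 + 2*exp(-2*I*pi/5) + 3*exp(-4*I*pi/5) + exp(4*I*pi/5))*conj(exp(2*I*pi/5)) + 1*(2 + exp(-4*I*pi/5) + 3*exp(4*I*pi/5) + 2*exp(2*I*pi/5))*conj(exp(-2*I*pi/5)) + 1*(2 + 2*exp(-4*I*pi/5) + exp(-2*I*pi/5) + 3*exp(2*I*pi/5))*conj(exp(4*I*pi/5))]
      = (1/5)[(8) + (2*exp(-2*I*pi/5) + exp(-4*I*pi/5) + 2*exp(4*I*pi/5) + 3*exp(2*I*pi/5)) + (2*exp(-2*I*pi/5) + 2*exp(-4*I*pi/5) + exp(2*I*pi/5) + 3*exp(4*I*pi/5)) + (3*exp(-4*I*pi/5) + exp(-2*I*pi/5) + 2*exp(4*I*pi/5) + 2*exp(2*I*pi/5)) + (3*exp(-2*I*pi/5) + 2*exp(-4*I*pi/5) + exp(4*I*pi/5) + 2*exp(2*I*pi/5))] = 0/5 = 0
  <chi_rho, chi_4> = (1/5)[1*(8)*conj(1) + 1*(2 + 3*exp(-2*I*pi/5) + exp(2*I*pi/5) + 2*exp(4*I*pi/5))*conj(exp(-2*I*pi/5)) + 1*(2 + 2*exp(-2*I*pi/5) + 3*exp(-4*I*pi/5) + exp(4*I*pi/5))*conj(exp(-4*I*pi/5)) + 1*(2 + exp(-4*I*pi/5) + 3*exp(4*I*pi/5) + 2*exp(2*I*pi/5))*conj(exp(4*I*pi/5)) + 1*(2 + 2*exp(-4*I*pi/5) + exp(-2*I*pi/5) + 3*exp(2*I*pi/5))*conj(exp(2*I*pi/5))]
      = (1/5)[(8) + (3 + 2*exp(-4*I*pi/5) + exp(4*I*pi/5) + 2*exp(2*I*pi/5)) + (3 + exp(-2*I*pi/5) + 2*exp(4*I*pi/5) + 2*exp(2*I*pi/5)) + (3 + 2*exp(-2*I*pi/5) + 2*exp(-4*I*pi/5) + exp(2*I*pi/5)) + (3 + 2*exp(-2*I*pi/5) + exp(-4*I*pi/5) + 2*exp(4*I*pi/5))] = 15/5 = 3
(Exp terms are combined using exp(i*s)*conj(exp(i*t)) = exp(i*(s-t)), and sums of them are collapsed using the identity that for every m > 1 the m distinct m-th roots of unity sum to 0, e.g. 1 + exp(2*I*pi/3) + exp(-2*I*pi/3) = 0.)
Dimension check: dim(rho) = sum (mult * dim) = 2*1 + 1*1 + 2*1 + 0*1 + 3*1 = 8 = chi_rho(e) = 8.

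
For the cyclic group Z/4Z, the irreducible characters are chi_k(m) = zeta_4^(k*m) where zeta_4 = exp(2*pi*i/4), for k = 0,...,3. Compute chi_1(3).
chi_1(3) = zeta_4^3 = -I

Argument: chi_1(3) = zeta_4^(1*3) = zeta_4^3. Since zeta_4^4 = 1, this equals zeta_4^3 = exp(2*pi*i*3/4) = -I.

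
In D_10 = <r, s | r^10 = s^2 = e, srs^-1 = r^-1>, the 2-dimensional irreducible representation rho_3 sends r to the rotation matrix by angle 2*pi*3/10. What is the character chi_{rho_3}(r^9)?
chi_{rho_3}(r^9) = 2*cos(2*pi*3*9/10) = 1/2 - sqrt(5)/2

Working: rho_3(r^9) is rotation by angle 2*pi*3*9/10, whose trace is 2*cos(2*pi*3*9/10) = 1/2 - sqrt(5)/2.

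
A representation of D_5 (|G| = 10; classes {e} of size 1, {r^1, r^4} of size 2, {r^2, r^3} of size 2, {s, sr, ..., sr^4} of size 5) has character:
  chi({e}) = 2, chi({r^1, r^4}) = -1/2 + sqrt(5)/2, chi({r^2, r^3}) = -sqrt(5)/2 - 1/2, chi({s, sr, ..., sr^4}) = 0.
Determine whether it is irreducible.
Irreducible: <chi, chi> = 1.

Working: <chi, chi> = (1/|G|) sum_C |C| * |chi(C)|^2 = (1/10)[1*|2|^2 + 2*|-1/2 + sqrt(5)/2|^2 + 2*|-sqrt(5)/2 - 1/2|^2 + 5*|0|^2]
  = (1/10)[(4) + (3 - sqrt(5)) + (sqrt(5) + 3) + (0)] = 10/10 = 1.
A character is irreducible iff <chi, chi> = 1, so this representation is irreducible.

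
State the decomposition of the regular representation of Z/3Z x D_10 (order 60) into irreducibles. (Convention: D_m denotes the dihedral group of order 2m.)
Each irreducible V_i of dimension d_i appears with multiplicity d_i, i.e. rho_reg = (direct sum over all irreducibles V_i) d_i V_i. The irreducible dimensions for Z/3Z x D_10 are 1, 1, 1, 1, 1, 1, 1, 1, 1, 1, 1, 1, 2, 2, 2, 2, 2, 2, 2, 2, 2, 2, 2, 2: 12 irreducibles of dimension 1, each with multiplicity 1; 12 irreducibles of dimension 2, each with multiplicity 2. Total dimension 12*1*1 + 12*2*2 = 60 = |G|.

Justification: General theorem: in the regular representation of a finite group G, each irreducible appears with multiplicity equal to its dimension. Check: dim(rho_reg) = sum d_i^2 = 1 + 1 + 1 + 1 + 1 + 1 + 1 + 1 + 1 + 1 + 1 + 1 + 4 + 4 + 4 + 4 + 4 + 4 + 4 + 4 + 4 + 4 + 4 + 4 = 60 = |G|.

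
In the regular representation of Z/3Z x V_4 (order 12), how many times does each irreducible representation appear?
Each irreducible V_i of dimension d_i appears with multiplicity d_i, i.e. rho_reg = (direct sum over all irreducibles V_i) d_i V_i. The irreducible dimensions for Z/3Z x V_4 are 1, 1, 1, 1, 1, 1, 1, 1, 1, 1, 1, 1: 12 irreducibles of dimension 1, each with multiplicity 1. Total dimension 12*1*1 = 12 = |G|.

Argument: General theorem: in the regular representation of a finite group G, each irreducible appears with multiplicity equal to its dimension. Check: dim(rho_reg) = sum d_i^2 = 1 + 1 + 1 + 1 + 1 + 1 + 1 + 1 + 1 + 1 + 1 + 1 = 12 = |G|.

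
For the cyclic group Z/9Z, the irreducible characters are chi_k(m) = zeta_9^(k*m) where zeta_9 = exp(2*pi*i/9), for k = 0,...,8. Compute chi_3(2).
chi_3(2) = zeta_9^6 = exp(-2*I*pi/3)

Reasoning: chi_3(2) = zeta_9^(3*2) = zeta_9^6. Since zeta_9^9 = 1, this equals zeta_9^6 = exp(2*pi*i*6/9) = exp(-2*I*pi/3).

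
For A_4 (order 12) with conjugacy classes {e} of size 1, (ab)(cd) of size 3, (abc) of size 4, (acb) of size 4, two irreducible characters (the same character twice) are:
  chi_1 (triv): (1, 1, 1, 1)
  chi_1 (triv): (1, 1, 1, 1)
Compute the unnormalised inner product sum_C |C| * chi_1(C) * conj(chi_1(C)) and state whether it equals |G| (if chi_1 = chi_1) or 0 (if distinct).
Sum = 12 = |G| = 12; so <chi_1, chi_1> = 1 (norm-1 confirms irreducibility).

Compute term by term over conjugacy classes (|C| * chi_1(C) * conj(chi_1(C))):
  1*(1)*conj(1) + 3*(1)*conj(1) + 4*(1)*conj(1) + 4*(1)*conj(1)
  = (1) + (3) + (4) + (4)
  = 12.
(Exp terms are combined using exp(i*s)*conj(exp(i*t)) = exp(i*(s-t)), and sums of them are collapsed using the identity that for every m > 1 the m distinct m-th roots of unity sum to 0, e.g. 1 + exp(2*I*pi/3) + exp(-2*I*pi/3) = 0.)
Dividing by |G| = 12 gives 12/12 = 1, matching the row-orthogonality relation <chi_1, chi_1> = [chi_1 = chi_1].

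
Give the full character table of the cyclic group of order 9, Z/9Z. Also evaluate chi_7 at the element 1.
Character table of Z/9Z (irreps indexed chi_0,...,chi_8 with chi_k(m) = zeta_9^(k*m), zeta_9 = exp(2*pi*i/9)):
  irrep \ class  {0} (size 1)  {1} (size 1)    {2} (size 1)    {3} (size 1)    {4} (size 1)    {5} (size 1)    {6} (size 1)    {7} (size 1)    {8} (size 1)  
  chi_0          1             1               1               1               1               1               1               1               1             
  chi_1          1             exp(2*I*pi/9)   exp(4*I*pi/9)   exp(2*I*pi/3)   exp(8*I*pi/9)   exp(-8*I*pi/9)  exp(-2*I*pi/3)  exp(-4*I*pi/9)  exp(-2*I*pi/9)
  chi_2          1             exp(4*I*pi/9)   exp(8*I*pi/9)   exp(-2*I*pi/3)  exp(-2*I*pi/9)  exp(2*I*pi/9)   exp(2*I*pi/3)   exp(-8*I*pi/9)  exp(-4*I*pi/9)
  chi_3          1             exp(2*I*pi/3)   exp(-2*I*pi/3)  1               exp(2*I*pi/3)   exp(-2*I*pi/3)  1               exp(2*I*pi/3)   exp(-2*I*pi/3)
  chi_4          1             exp(8*I*pi/9)   exp(-2*I*pi/9)  exp(2*I*pi/3)   exp(-4*I*pi/9)  exp(4*I*pi/9)   exp(-2*I*pi/3)  exp(2*I*pi/9)   exp(-8*I*pi/9)
  chi_5          1             exp(-8*I*pi/9)  exp(2*I*pi/9)   exp(-2*I*pi/3)  exp(4*I*pi/9)   exp(-4*I*pi/9)  exp(2*I*pi/3)   exp(-2*I*pi/9)  exp(8*I*pi/9) 
  chi_6          1             exp(-2*I*pi/3)  exp(2*I*pi/3)   1               exp(-2*I*pi/3)  exp(2*I*pi/3)   1               exp(-2*I*pi/3)  exp(2*I*pi/3) 
  chi_7          1             exp(-4*I*pi/9)  exp(-8*I*pi/9)  exp(2*I*pi/3)   exp(2*I*pi/9)   exp(-2*I*pi/9)  exp(-2*I*pi/3)  exp(8*I*pi/9)   exp(4*I*pi/9) 
  chi_8          1             exp(-2*I*pi/9)  exp(-4*I*pi/9)  exp(-2*I*pi/3)  exp(-8*I*pi/9)  exp(8*I*pi/9)   exp(2*I*pi/3)   exp(4*I*pi/9)   exp(2*I*pi/9) 

Spot check: chi_7(1) = zeta_9^(7*1) = zeta_9^7 = exp(-4*I*pi/9).

Explanation: Z/9Z is abelian, so all 9 irreducible complex representations are 1-dimensional. They are given by chi_k(m) = zeta_9^(k*m) for k = 0,...,8. Row orthogonality: sum_m chi_k(m) conj(chi_l(m)) = 9 * [k = l].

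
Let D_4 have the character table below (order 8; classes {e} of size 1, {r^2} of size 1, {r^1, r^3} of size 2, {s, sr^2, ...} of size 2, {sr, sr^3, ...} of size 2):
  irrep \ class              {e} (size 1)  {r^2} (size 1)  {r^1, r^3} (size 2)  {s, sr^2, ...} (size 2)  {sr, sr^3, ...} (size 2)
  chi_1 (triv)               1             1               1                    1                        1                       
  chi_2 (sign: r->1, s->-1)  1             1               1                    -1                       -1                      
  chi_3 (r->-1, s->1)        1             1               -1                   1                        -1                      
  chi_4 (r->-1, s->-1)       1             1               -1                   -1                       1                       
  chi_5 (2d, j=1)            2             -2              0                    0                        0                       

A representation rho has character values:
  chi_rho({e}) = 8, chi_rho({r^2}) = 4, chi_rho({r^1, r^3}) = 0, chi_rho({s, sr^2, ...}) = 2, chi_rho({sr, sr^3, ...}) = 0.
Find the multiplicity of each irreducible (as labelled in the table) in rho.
Multiplicities: chi_1: 2, chi_2: 1, chi_3: 2, chi_4: 1, chi_5: 1.

Why: Use <chi_rho, chi> = (1/|G|) sum_C |C| * chi_rho(C) * conj(chi(C)) with |G| = 8 for each irreducible chi in the table:
  <chi_rho, chi_1> = (1/8)[1*(8)*conj(1) + 1*(4)*conj(1) + 2*(0)*conj(1) + 2*(2)*conj(1) + 2*(0)*conj(1)]
      = (1/8)[(8) + (4) + (0) + (4) + (0)] = 16/8 = 2
  <chi_rho, chi_2> = (1/8)[1*(8)*conj(1) + 1*(4)*conj(1) + 2*(0)*conj(1) + 2*(2)*conj(-1) + 2*(0)*conj(-1)]
      = (1/8)[(8) + (4) + (0) + (-4) + (0)] = 8/8 = 1
  <chi_rho, chi_3> = (1/8)[1*(8)*conj(1) + 1*(4)*conj(1) + 2*(0)*conj(-1) + 2*(2)*conj(1) + 2*(0)*conj(-1)]
      = (1/8)[(8) + (4) + (0) + (4) + (0)] = 16/8 = 2
  <chi_rho, chi_4> = (1/8)[1*(8)*conj(1) + 1*(4)*conj(1) + 2*(0)*conj(-1) + 2*(2)*conj(-1) + 2*(0)*conj(1)]
      = (1/8)[(8) + (4) + (0) + (-4) + (0)] = 8/8 = 1
  <chi_rho, chi_5> = (1/8)[1*(8)*conj(2) + 1*(4)*conj(-2) + 2*(0)*conj(0) + 2*(2)*conj(0) + 2*(0)*conj(0)]
      = (1/8)[(16) + (-8) + (0) + (0) + (0)] = 8/8 = 1
Dimension check: dim(rho) = sum (mult * dim) = 2*1 + 1*1 + 2*1 + 1*1 + 1*2 = 8 = chi_rho(e) = 8.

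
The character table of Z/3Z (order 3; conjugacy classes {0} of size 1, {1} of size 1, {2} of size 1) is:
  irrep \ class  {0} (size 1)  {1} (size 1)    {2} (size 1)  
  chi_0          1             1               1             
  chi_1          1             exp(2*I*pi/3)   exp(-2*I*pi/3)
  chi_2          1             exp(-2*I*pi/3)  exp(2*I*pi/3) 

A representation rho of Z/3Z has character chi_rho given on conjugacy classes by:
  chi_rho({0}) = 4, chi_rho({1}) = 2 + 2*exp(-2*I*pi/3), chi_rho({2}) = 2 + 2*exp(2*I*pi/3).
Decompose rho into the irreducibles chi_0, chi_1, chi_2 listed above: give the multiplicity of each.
Multiplicities: chi_0: 2, chi_1: 0, chi_2: 2.

Details: Use <chi_rho, chi> = (1/|G|) sum_C |C| * chi_rho(C) * conj(chi(C)) with |G| = 3 for each irreducible chi in the table:
  <chi_rho, chi_0> = (1/3)[1*(4)*conj(1) + 1*(2 + 2*exp(-2*I*pi/3))*conj(1) + 1*(2 + 2*exp(2*I*pi/3))*conj(1)]
      = (1/3)[(4) + (2 + 2*exp(-2*I*pi/3)) + (2 + 2*exp(2*I*pi/3))] = 6/3 = 2
  <chi_rho, chi_1> = (1/3)[1*(4)*conj(1) + 1*(2 + 2*exp(-2*I*pi/3))*conj(exp(2*I*pi/3)) + 1*(2 + 2*exp(2*I*pi/3))*conj(exp(-2*I*pi/3))]
      = (1/3)[(4) + (-2) + (-2)] = 0/3 = 0
  <chi_rho, chi_2> = (1/3)[1*(4)*conj(1) + 1*(2 + 2*exp(-2*I*pi/3))*conj(exp(-2*I*pi/3)) + 1*(2 + 2*exp(2*I*pi/3))*conj(exp(2*I*pi/3))]
      = (1/3)[(4) + (2 + 2*exp(2*I*pi/3)) + (2 + 2*exp(-2*I*pi/3))] = 6/3 = 2
(Exp terms are combined using exp(i*s)*conj(exp(i*t)) = exp(i*(s-t)), and sums of them are collapsed using the identity that for every m > 1 the m distinct m-th roots of unity sum to 0, e.g. 1 + exp(2*I*pi/3) + exp(-2*I*pi/3) = 0.)
Dimension check: dim(rho) = sum (mult * dim) = 2*1 + 0*1 + 2*1 = 4 = chi_rho(e) = 4.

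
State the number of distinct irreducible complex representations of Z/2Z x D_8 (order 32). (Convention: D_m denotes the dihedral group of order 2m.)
14

Argument: The number of irreducible complex representations of a finite group equals its number of conjugacy classes. For a direct product, #classes(G x H) = #classes(G) * #classes(H). Z/2Z has 2 classes (abelian), D_8 has 7 classes, so 2 * 7 = 14, so Z/2Z x D_8 (order 32) has exactly 14 irreducible complex representations.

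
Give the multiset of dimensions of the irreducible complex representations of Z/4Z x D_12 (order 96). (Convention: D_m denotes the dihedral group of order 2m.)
Dimensions: 1, 1, 1, 1, 1, 1, 1, 1, 1, 1, 1, 1, 1, 1, 1, 1, 2, 2, 2, 2, 2, 2, 2, 2, 2, 2, 2, 2, 2, 2, 2, 2, 2, 2, 2, 2

Explanation: There are 36 irreducibles (= number of conjugacy classes). Their dimensions d_i satisfy sum d_i^2 = |G| = 96: 1 + 1 + 1 + 1 + 1 + 1 + 1 + 1 + 1 + 1 + 1 + 1 + 1 + 1 + 1 + 1 + 4 + 4 + 4 + 4 + 4 + 4 + 4 + 4 + 4 + 4 + 4 + 4 + 4 + 4 + 4 + 4 + 4 + 4 + 4 + 4 = 96. (For the product with Z/4Z: each of the 4 1-dim characters of Z/4Z tensors with each irrep of D_12, giving 4 copies of each D_12-dimension.)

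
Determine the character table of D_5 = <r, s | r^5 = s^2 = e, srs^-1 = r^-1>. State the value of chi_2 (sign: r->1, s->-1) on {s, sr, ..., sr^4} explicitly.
Conjugacy classes: {e} of size 1, {r^1, r^4} of size 2, {r^2, r^3} of size 2, {s, sr, ..., sr^4} of size 5.
Character table:
  irrep \ class              {e} (size 1)  {r^1, r^4} (size 2)  {r^2, r^3} (size 2)  {s, sr, ..., sr^4} (size 5)
  chi_1 (triv)               1             1                    1                    1                          
  chi_2 (sign: r->1, s->-1)  1             1                    1                    -1                         
  chi_3 (2d, j=1)            2             -1/2 + sqrt(5)/2     -sqrt(5)/2 - 1/2     0                          
  chi_4 (2d, j=2)            2             -sqrt(5)/2 - 1/2     -1/2 + sqrt(5)/2     0                          

Spot check: chi_2 (sign: r->1, s->-1) on {s, sr, ..., sr^4} = -1.

Justification: D_5 has order 2*5 = 10 with 4 conjugacy classes, hence 4 irreducibles. Sum of squared dims 1 + 1 + 4 + 4 = 10 = |G|. Linear characters come from the abelianisation; the 2-dimensional irreps have character r^k -> 2*cos(2*pi*j*k/5), reflections -> 0.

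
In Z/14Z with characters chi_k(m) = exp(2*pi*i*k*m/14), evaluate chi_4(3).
chi_4(3) = zeta_14^12 = exp(-2*I*pi/7)

Details: chi_4(3) = zeta_14^(4*3) = zeta_14^12. Since zeta_14^14 = 1, this equals zeta_14^12 = exp(2*pi*i*12/14) = exp(-2*I*pi/7).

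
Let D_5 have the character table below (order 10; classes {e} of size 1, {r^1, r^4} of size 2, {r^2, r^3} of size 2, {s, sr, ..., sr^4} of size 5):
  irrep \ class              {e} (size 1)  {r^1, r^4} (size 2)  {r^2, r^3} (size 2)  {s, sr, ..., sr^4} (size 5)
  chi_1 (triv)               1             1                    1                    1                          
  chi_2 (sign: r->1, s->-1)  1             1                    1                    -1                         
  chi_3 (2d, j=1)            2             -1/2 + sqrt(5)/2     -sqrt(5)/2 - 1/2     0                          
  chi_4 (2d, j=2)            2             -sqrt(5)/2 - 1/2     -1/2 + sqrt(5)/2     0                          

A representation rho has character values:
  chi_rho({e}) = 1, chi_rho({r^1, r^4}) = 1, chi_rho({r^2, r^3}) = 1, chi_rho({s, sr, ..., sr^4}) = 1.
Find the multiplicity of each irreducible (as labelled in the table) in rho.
Multiplicities: chi_1: 1, chi_2: 0, chi_3: 0, chi_4: 0.

Explanation: Use <chi_rho, chi> = (1/|G|) sum_C |C| * chi_rho(C) * conj(chi(C)) with |G| = 10 for each irreducible chi in the table:
  <chi_rho, chi_1> = (1/10)[1*(1)*conj(1) + 2*(1)*conj(1) + 2*(1)*conj(1) + 5*(1)*conj(1)]
      = (1/10)[(1) + (2) + (2) + (5)] = 10/10 = 1
  <chi_rho, chi_2> = (1/10)[1*(1)*conj(1) + 2*(1)*conj(1) + 2*(1)*conj(1) + 5*(1)*conj(-1)]
      = (1/10)[(1) + (2) + (2) + (-5)] = 0/10 = 0
  <chi_rho, chi_3> = (1/10)[1*(1)*conj(2) + 2*(1)*conj(-1/2 + sqrt(5)/2) + 2*(1)*conj(-sqrt(5)/2 - 1/2) + 5*(1)*conj(0)]
      = (1/10)[(2) + (-1 + sqrt(5)) + (-sqrt(5) - 1) + (0)] = 0/10 = 0
  <chi_rho, chi_4> = (1/10)[1*(1)*conj(2) + 2*(1)*conj(-sqrt(5)/2 - 1/2) + 2*(1)*conj(-1/2 + sqrt(5)/2) + 5*(1)*conj(0)]
      = (1/10)[(2) + (-sqrt(5) - 1) + (-1 + sqrt(5)) + (0)] = 0/10 = 0
Dimension check: dim(rho) = sum (mult * dim) = 1*1 + 0*1 + 0*2 + 0*2 = 1 = chi_rho(e) = 1.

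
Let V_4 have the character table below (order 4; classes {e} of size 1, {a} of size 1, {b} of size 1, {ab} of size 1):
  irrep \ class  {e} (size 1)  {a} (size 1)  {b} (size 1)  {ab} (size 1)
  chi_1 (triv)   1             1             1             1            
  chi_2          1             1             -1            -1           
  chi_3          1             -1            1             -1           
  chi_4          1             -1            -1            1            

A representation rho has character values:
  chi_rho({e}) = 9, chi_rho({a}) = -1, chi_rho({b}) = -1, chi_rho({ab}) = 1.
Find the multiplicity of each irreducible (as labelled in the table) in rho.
Multiplicities: chi_1: 2, chi_2: 2, chi_3: 2, chi_4: 3.

Proof sketch: Use <chi_rho, chi> = (1/|G|) sum_C |C| * chi_rho(C) * conj(chi(C)) with |G| = 4 for each irreducible chi in the table:
  <chi_rho, chi_1> = (1/4)[1*(9)*conj(1) + 1*(-1)*conj(1) + 1*(-1)*conj(1) + 1*(1)*conj(1)]
      = (1/4)[(9) + (-1) + (-1) + (1)] = 8/4 = 2
  <chi_rho, chi_2> = (1/4)[1*(9)*conj(1) + 1*(-1)*conj(1) + 1*(-1)*conj(-1) + 1*(1)*conj(-1)]
      = (1/4)[(9) + (-1) + (1) + (-1)] = 8/4 = 2
  <chi_rho, chi_3> = (1/4)[1*(9)*conj(1) + 1*(-1)*conj(-1) + 1*(-1)*conj(1) + 1*(1)*conj(-1)]
      = (1/4)[(9) + (1) + (-1) + (-1)] = 8/4 = 2
  <chi_rho, chi_4> = (1/4)[1*(9)*conj(1) + 1*(-1)*conj(-1) + 1*(-1)*conj(-1) + 1*(1)*conj(1)]
      = (1/4)[(9) + (1) + (1) + (1)] = 12/4 = 3
Dimension check: dim(rho) = sum (mult * dim) = 2*1 + 2*1 + 2*1 + 3*1 = 9 = chi_rho(e) = 9.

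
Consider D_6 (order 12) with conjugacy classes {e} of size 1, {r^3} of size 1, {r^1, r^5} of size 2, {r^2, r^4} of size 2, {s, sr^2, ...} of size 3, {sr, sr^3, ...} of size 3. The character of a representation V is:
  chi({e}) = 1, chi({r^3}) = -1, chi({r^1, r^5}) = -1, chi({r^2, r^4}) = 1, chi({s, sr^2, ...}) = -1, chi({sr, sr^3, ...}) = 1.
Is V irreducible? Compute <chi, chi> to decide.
Irreducible: <chi, chi> = 1.

<chi, chi> = (1/|G|) sum_C |C| * |chi(C)|^2 = (1/12)[1*|1|^2 + 1*|-1|^2 + 2*|-1|^2 + 2*|1|^2 + 3*|-1|^2 + 3*|1|^2]
  = (1/12)[(1) + (1) + (2) + (2) + (3) + (3)] = 12/12 = 1.
A character is irreducible iff <chi, chi> = 1, so this representation is irreducible.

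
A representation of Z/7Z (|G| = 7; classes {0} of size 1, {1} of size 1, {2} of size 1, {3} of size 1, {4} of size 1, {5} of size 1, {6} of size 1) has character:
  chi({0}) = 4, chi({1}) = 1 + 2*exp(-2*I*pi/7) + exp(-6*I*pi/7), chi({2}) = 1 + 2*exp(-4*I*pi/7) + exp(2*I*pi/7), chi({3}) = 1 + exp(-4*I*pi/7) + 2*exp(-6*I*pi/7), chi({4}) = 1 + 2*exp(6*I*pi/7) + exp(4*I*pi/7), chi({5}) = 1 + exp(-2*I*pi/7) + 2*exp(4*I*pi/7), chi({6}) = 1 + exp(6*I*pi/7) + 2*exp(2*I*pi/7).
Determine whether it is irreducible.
Not irreducible (reducible): <chi, chi> = 6 > 1.

Proof sketch: <chi, chi> = (1/|G|) sum_C |C| * |chi(C)|^2 = (1/7)[1*|4|^2 + 1*|1 + 2*exp(-2*I*pi/7) + exp(-6*I*pi/7)|^2 + 1*|1 + 2*exp(-4*I*pi/7) + exp(2*I*pi/7)|^2 + 1*|1 + exp(-4*I*pi/7) + 2*exp(-6*I*pi/7)|^2 + 1*|1 + 2*exp(6*I*pi/7) + exp(4*I*pi/7)|^2 + 1*|1 + exp(-2*I*pi/7) + 2*exp(4*I*pi/7)|^2 + 1*|1 + exp(6*I*pi/7) + 2*exp(2*I*pi/7)|^2]
  = (1/7)[(16) + (6 + 2*exp(-4*I*pi/7) + 2*exp(-2*I*pi/7) + exp(-6*I*pi/7) + exp(6*I*pi/7) + 2*exp(2*I*pi/7) + 2*exp(4*I*pi/7)) + (6 + 2*exp(-4*I*pi/7) + 2*exp(-6*I*pi/7) + exp(-2*I*pi/7) + exp(2*I*pi/7) + 2*exp(6*I*pi/7) + 2*exp(4*I*pi/7)) + (6 + 2*exp(-2*I*pi/7) + exp(-4*I*pi/7) + 2*exp(-6*I*pi/7) + 2*exp(6*I*pi/7) + exp(4*I*pi/7) + 2*exp(2*I*pi/7)) + (6 + 2*exp(-2*I*pi/7) + exp(-4*I*pi/7) + 2*exp(-6*I*pi/7) + 2*exp(6*I*pi/7) + exp(4*I*pi/7) + 2*exp(2*I*pi/7)) + (6 + 2*exp(-4*I*pi/7) + 2*exp(-6*I*pi/7) + exp(-2*I*pi/7) + exp(2*I*pi/7) + 2*exp(6*I*pi/7) + 2*exp(4*I*pi/7)) + (6 + 2*exp(-4*I*pi/7) + 2*exp(-2*I*pi/7) + exp(-6*I*pi/7) + exp(6*I*pi/7) + 2*exp(2*I*pi/7) + 2*exp(4*I*pi/7))] = 42/7 = 6.
(Exp terms are combined using exp(i*s)*conj(exp(i*t)) = exp(i*(s-t)), and sums of them are collapsed using the identity that for every m > 1 the m distinct m-th roots of unity sum to 0, e.g. 1 + exp(2*I*pi/3) + exp(-2*I*pi/3) = 0.)
A character is irreducible iff <chi, chi> = 1, so this representation is reducible.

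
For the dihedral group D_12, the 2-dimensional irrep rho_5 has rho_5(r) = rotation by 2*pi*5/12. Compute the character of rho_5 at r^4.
chi_{rho_5}(r^4) = 2*cos(2*pi*5*4/12) = -1

Why: rho_5(r^4) is rotation by angle 2*pi*5*4/12, whose trace is 2*cos(2*pi*5*4/12) = -1.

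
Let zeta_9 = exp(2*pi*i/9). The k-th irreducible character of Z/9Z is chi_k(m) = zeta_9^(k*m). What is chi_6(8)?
chi_6(8) = zeta_9^48 = exp(2*I*pi/3)

Derivation: chi_6(8) = zeta_9^(6*8) = zeta_9^48. Since zeta_9^9 = 1, this equals zeta_9^3 = exp(2*pi*i*3/9) = exp(2*I*pi/3).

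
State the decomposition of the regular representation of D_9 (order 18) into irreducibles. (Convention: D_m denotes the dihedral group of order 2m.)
Each irreducible V_i of dimension d_i appears with multiplicity d_i, i.e. rho_reg = (direct sum over all irreducibles V_i) d_i V_i. The irreducible dimensions for D_9 are 1, 1, 2, 2, 2, 2: 2 irreducibles of dimension 1, each with multiplicity 1; 4 irreducibles of dimension 2, each with multiplicity 2. Total dimension 2*1*1 + 4*2*2 = 18 = |G|.

General theorem: in the regular representation of a finite group G, each irreducible appears with multiplicity equal to its dimension. Check: dim(rho_reg) = sum d_i^2 = 1 + 1 + 4 + 4 + 4 + 4 = 18 = |G|.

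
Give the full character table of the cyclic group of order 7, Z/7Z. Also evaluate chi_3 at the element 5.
Character table of Z/7Z (irreps indexed chi_0,...,chi_6 with chi_k(m) = zeta_7^(k*m), zeta_7 = exp(2*pi*i/7)):
  irrep \ class  {0} (size 1)  {1} (size 1)    {2} (size 1)    {3} (size 1)    {4} (size 1)    {5} (size 1)    {6} (size 1)  
  chi_0          1             1               1               1               1               1               1             
  chi_1          1             exp(2*I*pi/7)   exp(4*I*pi/7)   exp(6*I*pi/7)   exp(-6*I*pi/7)  exp(-4*I*pi/7)  exp(-2*I*pi/7)
  chi_2          1             exp(4*I*pi/7)   exp(-6*I*pi/7)  exp(-2*I*pi/7)  exp(2*I*pi/7)   exp(6*I*pi/7)   exp(-4*I*pi/7)
  chi_3          1             exp(6*I*pi/7)   exp(-2*I*pi/7)  exp(4*I*pi/7)   exp(-4*I*pi/7)  exp(2*I*pi/7)   exp(-6*I*pi/7)
  chi_4          1             exp(-6*I*pi/7)  exp(2*I*pi/7)   exp(-4*I*pi/7)  exp(4*I*pi/7)   exp(-2*I*pi/7)  exp(6*I*pi/7) 
  chi_5          1             exp(-4*I*pi/7)  exp(6*I*pi/7)   exp(2*I*pi/7)   exp(-2*I*pi/7)  exp(-6*I*pi/7)  exp(4*I*pi/7) 
  chi_6          1             exp(-2*I*pi/7)  exp(-4*I*pi/7)  exp(-6*I*pi/7)  exp(6*I*pi/7)   exp(4*I*pi/7)   exp(2*I*pi/7) 

Spot check: chi_3(5) = zeta_7^(3*5) = zeta_7^15 = exp(2*I*pi/7).

Justification: Z/7Z is abelian, so all 7 irreducible complex representations are 1-dimensional. They are given by chi_k(m) = zeta_7^(k*m) for k = 0,...,6. Row orthogonality: sum_m chi_k(m) conj(chi_l(m)) = 7 * [k = l].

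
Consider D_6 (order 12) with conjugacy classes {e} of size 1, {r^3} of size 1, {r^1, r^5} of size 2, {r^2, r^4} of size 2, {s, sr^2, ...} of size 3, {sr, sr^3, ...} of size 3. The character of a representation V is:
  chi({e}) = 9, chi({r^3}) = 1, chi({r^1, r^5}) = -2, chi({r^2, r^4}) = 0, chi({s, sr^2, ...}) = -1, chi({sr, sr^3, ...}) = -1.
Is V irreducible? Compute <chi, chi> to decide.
Not irreducible (reducible): <chi, chi> = 8 > 1.

Solution. <chi, chi> = (1/|G|) sum_C |C| * |chi(C)|^2 = (1/12)[1*|9|^2 + 1*|1|^2 + 2*|-2|^2 + 2*|0|^2 + 3*|-1|^2 + 3*|-1|^2]
  = (1/12)[(81) + (1) + (8) + (0) + (3) + (3)] = 96/12 = 8.
A character is irreducible iff <chi, chi> = 1, so this representation is reducible.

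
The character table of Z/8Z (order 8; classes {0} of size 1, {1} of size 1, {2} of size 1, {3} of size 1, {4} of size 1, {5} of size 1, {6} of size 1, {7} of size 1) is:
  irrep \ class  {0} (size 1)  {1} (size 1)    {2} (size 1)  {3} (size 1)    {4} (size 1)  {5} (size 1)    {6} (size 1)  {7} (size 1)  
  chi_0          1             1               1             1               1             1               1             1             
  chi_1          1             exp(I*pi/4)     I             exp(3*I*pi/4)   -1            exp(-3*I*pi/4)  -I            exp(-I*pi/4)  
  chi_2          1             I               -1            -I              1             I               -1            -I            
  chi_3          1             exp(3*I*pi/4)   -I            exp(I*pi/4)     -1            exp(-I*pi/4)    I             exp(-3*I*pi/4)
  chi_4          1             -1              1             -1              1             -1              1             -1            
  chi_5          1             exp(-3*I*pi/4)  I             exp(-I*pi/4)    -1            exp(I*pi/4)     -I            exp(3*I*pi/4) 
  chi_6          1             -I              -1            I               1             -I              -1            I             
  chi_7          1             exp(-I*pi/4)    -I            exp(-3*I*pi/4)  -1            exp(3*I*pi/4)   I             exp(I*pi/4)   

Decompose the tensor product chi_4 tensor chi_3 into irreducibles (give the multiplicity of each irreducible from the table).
chi_4 tensor chi_3 = chi_7 (all other irreducibles have multiplicity 0).

Justification: The character of a tensor product is the pointwise product (chi_4 * chi_3)(C) = chi_4(C) * chi_3(C):
  {0}: (1)*(1), {1}: (-1)*(exp(3*I*pi/4)), {2}: (1)*(-I), {3}: (-1)*(exp(I*pi/4)), {4}: (1)*(-1), {5}: (-1)*(exp(-I*pi/4)), {6}: (1)*(I), {7}: (-1)*(exp(-3*I*pi/4))
so (chi_4 * chi_3) takes values
  {0} -> 1, {1} -> -exp(3*I*pi/4), {2} -> -I, {3} -> -exp(I*pi/4), {4} -> -1, {5} -> -exp(-I*pi/4), {6} -> I, {7} -> -exp(-3*I*pi/4).
Now take the inner product of this character with each irreducible chi from the table, <chi_4*chi_3, chi> = (1/8) sum_C |C| (chi_4*chi_3)(C) conj(chi(C)):
  <chi_4*chi_3, chi_0> = (1/8)[1*(1)*conj(1) + 1*(-exp(3*I*pi/4))*conj(1) + 1*(-I)*conj(1) + 1*(-exp(I*pi/4))*conj(1) + 1*(-1)*conj(1) + 1*(-exp(-I*pi/4))*conj(1) + 1*(I)*conj(1) + 1*(-exp(-3*I*pi/4))*conj(1)]
      = (1/8)[(1) + (-exp(3*I*pi/4)) + (-I) + (-exp(I*pi/4)) + (-1) + (-exp(-I*pi/4)) + (I) + (-exp(-3*I*pi/4))] = 0/8 = 0
  <chi_4*chi_3, chi_1> = (1/8)[1*(1)*conj(1) + 1*(-exp(3*I*pi/4))*conj(exp(I*pi/4)) + 1*(-I)*conj(I) + 1*(-exp(I*pi/4))*conj(exp(3*I*pi/4)) + 1*(-1)*conj(-1) + 1*(-exp(-I*pi/4))*conj(exp(-3*I*pi/4)) + 1*(I)*conj(-I) + 1*(-exp(-3*I*pi/4))*conj(exp(-I*pi/4))]
      = (1/8)[(1) + (-I) + (-1) + (I) + (1) + (-I) + (-1) + (I)] = 0/8 = 0
  <chi_4*chi_3, chi_2> = (1/8)[1*(1)*conj(1) + 1*(-exp(3*I*pi/4))*conj(I) + 1*(-I)*conj(-1) + 1*(-exp(I*pi/4))*conj(-I) + 1*(-1)*conj(1) + 1*(-exp(-I*pi/4))*conj(I) + 1*(I)*conj(-1) + 1*(-exp(-3*I*pi/4))*conj(-I)]
      = (1/8)[(1) + (exp(-3*I*pi/4)) + (I) + (-exp(3*I*pi/4)) + (-1) + (exp(I*pi/4)) + (-I) + (-exp(-I*pi/4))] = 0/8 = 0
  <chi_4*chi_3, chi_3> = (1/8)[1*(1)*conj(1) + 1*(-exp(3*I*pi/4))*conj(exp(3*I*pi/4)) + 1*(-I)*conj(-I) + 1*(-exp(I*pi/4))*conj(exp(I*pi/4)) + 1*(-1)*conj(-1) + 1*(-exp(-I*pi/4))*conj(exp(-I*pi/4)) + 1*(I)*conj(I) + 1*(-exp(-3*I*pi/4))*conj(exp(-3*I*pi/4))]
      = (1/8)[(1) + (-1) + (1) + (-1) + (1) + (-1) + (1) + (-1)] = 0/8 = 0
  <chi_4*chi_3, chi_4> = (1/8)[1*(1)*conj(1) + 1*(-exp(3*I*pi/4))*conj(-1) + 1*(-I)*conj(1) + 1*(-exp(I*pi/4))*conj(-1) + 1*(-1)*conj(1) + 1*(-exp(-I*pi/4))*conj(-1) + 1*(I)*conj(1) + 1*(-exp(-3*I*pi/4))*conj(-1)]
      = (1/8)[(1) + (exp(3*I*pi/4)) + (-I) + (exp(I*pi/4)) + (-1) + (exp(-I*pi/4)) + (I) + (exp(-3*I*pi/4))] = 0/8 = 0
  <chi_4*chi_3, chi_5> = (1/8)[1*(1)*conj(1) + 1*(-exp(3*I*pi/4))*conj(exp(-3*I*pi/4)) + 1*(-I)*conj(I) + 1*(-exp(I*pi/4))*conj(exp(-I*pi/4)) + 1*(-1)*conj(-1) + 1*(-exp(-I*pi/4))*conj(exp(I*pi/4)) + 1*(I)*conj(-I) + 1*(-exp(-3*I*pi/4))*conj(exp(3*I*pi/4))]
      = (1/8)[(1) + (I) + (-1) + (-I) + (1) + (I) + (-1) + (-I)] = 0/8 = 0
  <chi_4*chi_3, chi_6> = (1/8)[1*(1)*conj(1) + 1*(-exp(3*I*pi/4))*conj(-I) + 1*(-I)*conj(-1) + 1*(-exp(I*pi/4))*conj(I) + 1*(-1)*conj(1) + 1*(-exp(-I*pi/4))*conj(-I) + 1*(I)*conj(-1) + 1*(-exp(-3*I*pi/4))*conj(I)]
      = (1/8)[(1) + (-exp(-3*I*pi/4)) + (I) + (exp(3*I*pi/4)) + (-1) + (-exp(I*pi/4)) + (-I) + (exp(-I*pi/4))] = 0/8 = 0
  <chi_4*chi_3, chi_7> = (1/8)[1*(1)*conj(1) + 1*(-exp(3*I*pi/4))*conj(exp(-I*pi/4)) + 1*(-I)*conj(-I) + 1*(-exp(I*pi/4))*conj(exp(-3*I*pi/4)) + 1*(-1)*conj(-1) + 1*(-exp(-I*pi/4))*conj(exp(3*I*pi/4)) + 1*(I)*conj(I) + 1*(-exp(-3*I*pi/4))*conj(exp(I*pi/4))]
      = (1/8)[(1) + (1) + (1) + (1) + (1) + (1) + (1) + (1)] = 8/8 = 1
(Exp terms are combined using exp(i*s)*conj(exp(i*t)) = exp(i*(s-t)), and sums of them are collapsed using the identity that for every m > 1 the m distinct m-th roots of unity sum to 0, e.g. 1 + exp(2*I*pi/3) + exp(-2*I*pi/3) = 0.)
Hence the multiplicities are chi_7: 1. Dimension check: dim(chi_4)*dim(chi_3) = 1*1 = 1 and sum (mult * dim) = 1*1 = 1.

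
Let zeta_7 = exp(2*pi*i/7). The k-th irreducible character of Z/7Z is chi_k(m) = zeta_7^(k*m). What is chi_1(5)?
chi_1(5) = zeta_7^5 = exp(-4*I*pi/7)

Explanation: chi_1(5) = zeta_7^(1*5) = zeta_7^5. Since zeta_7^7 = 1, this equals zeta_7^5 = exp(2*pi*i*5/7) = exp(-4*I*pi/7).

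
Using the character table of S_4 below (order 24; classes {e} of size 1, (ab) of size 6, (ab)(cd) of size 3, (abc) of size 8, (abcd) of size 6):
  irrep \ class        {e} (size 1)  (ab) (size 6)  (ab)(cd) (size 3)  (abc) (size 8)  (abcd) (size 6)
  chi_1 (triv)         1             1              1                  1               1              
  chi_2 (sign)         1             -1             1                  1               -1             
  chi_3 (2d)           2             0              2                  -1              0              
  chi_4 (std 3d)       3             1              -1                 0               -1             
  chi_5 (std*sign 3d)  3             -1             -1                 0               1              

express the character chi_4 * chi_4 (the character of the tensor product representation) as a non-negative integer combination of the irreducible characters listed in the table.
chi_4 tensor chi_4 = chi_1 + chi_3 + chi_4 + chi_5 (all other irreducibles have multiplicity 0).

Why: The character of a tensor product is the pointwise product (chi_4 * chi_4)(C) = chi_4(C) * chi_4(C):
  {e}: (3)*(3), (ab): (1)*(1), (ab)(cd): (-1)*(-1), (abc): (0)*(0), (abcd): (-1)*(-1)
so (chi_4 * chi_4) takes values
  {e} -> 9, (ab) -> 1, (ab)(cd) -> 1, (abc) -> 0, (abcd) -> 1.
Now take the inner product of this character with each irreducible chi from the table, <chi_4*chi_4, chi> = (1/24) sum_C |C| (chi_4*chi_4)(C) conj(chi(C)):
  <chi_4*chi_4, chi_1> = (1/24)[1*(9)*conj(1) + 6*(1)*conj(1) + 3*(1)*conj(1) + 8*(0)*conj(1) + 6*(1)*conj(1)]
      = (1/24)[(9) + (6) + (3) + (0) + (6)] = 24/24 = 1
  <chi_4*chi_4, chi_2> = (1/24)[1*(9)*conj(1) + 6*(1)*conj(-1) + 3*(1)*conj(1) + 8*(0)*conj(1) + 6*(1)*conj(-1)]
      = (1/24)[(9) + (-6) + (3) + (0) + (-6)] = 0/24 = 0
  <chi_4*chi_4, chi_3> = (1/24)[1*(9)*conj(2) + 6*(1)*conj(0) + 3*(1)*conj(2) + 8*(0)*conj(-1) + 6*(1)*conj(0)]
      = (1/24)[(18) + (0) + (6) + (0) + (0)] = 24/24 = 1
  <chi_4*chi_4, chi_4> = (1/24)[1*(9)*conj(3) + 6*(1)*conj(1) + 3*(1)*conj(-1) + 8*(0)*conj(0) + 6*(1)*conj(-1)]
      = (1/24)[(27) + (6) + (-3) + (0) + (-6)] = 24/24 = 1
  <chi_4*chi_4, chi_5> = (1/24)[1*(9)*conj(3) + 6*(1)*conj(-1) + 3*(1)*conj(-1) + 8*(0)*conj(0) + 6*(1)*conj(1)]
      = (1/24)[(27) + (-6) + (-3) + (0) + (6)] = 24/24 = 1
Hence the multiplicities are chi_1: 1, chi_3: 1, chi_4: 1, chi_5: 1. Dimension check: dim(chi_4)*dim(chi_4) = 3*3 = 9 and sum (mult * dim) = 1*1 + 1*2 + 1*3 + 1*3 = 9.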